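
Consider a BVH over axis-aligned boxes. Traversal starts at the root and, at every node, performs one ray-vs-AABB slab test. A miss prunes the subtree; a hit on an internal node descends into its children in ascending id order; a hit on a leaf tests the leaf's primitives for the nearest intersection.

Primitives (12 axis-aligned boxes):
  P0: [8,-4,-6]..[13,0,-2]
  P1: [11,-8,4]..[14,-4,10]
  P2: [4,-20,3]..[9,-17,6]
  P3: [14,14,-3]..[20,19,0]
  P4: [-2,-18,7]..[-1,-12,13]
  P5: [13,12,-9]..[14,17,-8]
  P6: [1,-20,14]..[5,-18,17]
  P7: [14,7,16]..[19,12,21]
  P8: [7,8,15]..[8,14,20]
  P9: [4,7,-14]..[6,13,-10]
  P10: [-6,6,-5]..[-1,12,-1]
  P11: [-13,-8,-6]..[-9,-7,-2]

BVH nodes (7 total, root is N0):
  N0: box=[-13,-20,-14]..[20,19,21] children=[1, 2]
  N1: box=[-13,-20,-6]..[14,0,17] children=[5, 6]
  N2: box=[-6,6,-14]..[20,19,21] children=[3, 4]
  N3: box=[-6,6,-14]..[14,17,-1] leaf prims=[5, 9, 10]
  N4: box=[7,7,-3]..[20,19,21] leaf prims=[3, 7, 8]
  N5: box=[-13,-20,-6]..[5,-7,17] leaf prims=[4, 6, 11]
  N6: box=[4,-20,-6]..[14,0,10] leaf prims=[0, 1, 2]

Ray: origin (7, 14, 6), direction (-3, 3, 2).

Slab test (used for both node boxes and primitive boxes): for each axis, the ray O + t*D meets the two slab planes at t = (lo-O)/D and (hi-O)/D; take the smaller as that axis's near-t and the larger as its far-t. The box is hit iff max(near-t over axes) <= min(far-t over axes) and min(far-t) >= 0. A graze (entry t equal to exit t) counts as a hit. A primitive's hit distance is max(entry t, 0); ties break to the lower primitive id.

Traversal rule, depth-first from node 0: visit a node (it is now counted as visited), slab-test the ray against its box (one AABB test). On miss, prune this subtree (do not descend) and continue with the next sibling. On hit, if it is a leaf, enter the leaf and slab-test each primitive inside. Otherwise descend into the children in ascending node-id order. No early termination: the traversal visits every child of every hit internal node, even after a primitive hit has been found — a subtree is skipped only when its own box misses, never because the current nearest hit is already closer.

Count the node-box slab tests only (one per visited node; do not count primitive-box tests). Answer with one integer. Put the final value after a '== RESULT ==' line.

Traverse from the root:
N0 x:[-13/3,20/3] y:[-34/3,5/3] z:[-10,15/2] -> hit [-13/3,5/3], descend [1, 2]
  N1 x:[-7/3,20/3] y:[-34/3,-14/3] z:[-6,11/2] -> miss, prune
  N2 x:[-13/3,13/3] y:[-8/3,5/3] z:[-10,15/2] -> hit [-8/3,5/3], descend [3, 4]
    N3 x:[-7/3,13/3] y:[-8/3,1] z:[-10,-7/2] -> miss, prune
    N4 x:[-13/3,0] y:[-7/3,5/3] z:[-9/2,15/2] -> hit [-7/3,0] leaf, test {P3(miss), P7(miss), P8(miss)}

Visited [0, 1, 2, 3, 4]. Tests: 5 box, 1 leaf. Nearest: miss.

== RESULT ==
5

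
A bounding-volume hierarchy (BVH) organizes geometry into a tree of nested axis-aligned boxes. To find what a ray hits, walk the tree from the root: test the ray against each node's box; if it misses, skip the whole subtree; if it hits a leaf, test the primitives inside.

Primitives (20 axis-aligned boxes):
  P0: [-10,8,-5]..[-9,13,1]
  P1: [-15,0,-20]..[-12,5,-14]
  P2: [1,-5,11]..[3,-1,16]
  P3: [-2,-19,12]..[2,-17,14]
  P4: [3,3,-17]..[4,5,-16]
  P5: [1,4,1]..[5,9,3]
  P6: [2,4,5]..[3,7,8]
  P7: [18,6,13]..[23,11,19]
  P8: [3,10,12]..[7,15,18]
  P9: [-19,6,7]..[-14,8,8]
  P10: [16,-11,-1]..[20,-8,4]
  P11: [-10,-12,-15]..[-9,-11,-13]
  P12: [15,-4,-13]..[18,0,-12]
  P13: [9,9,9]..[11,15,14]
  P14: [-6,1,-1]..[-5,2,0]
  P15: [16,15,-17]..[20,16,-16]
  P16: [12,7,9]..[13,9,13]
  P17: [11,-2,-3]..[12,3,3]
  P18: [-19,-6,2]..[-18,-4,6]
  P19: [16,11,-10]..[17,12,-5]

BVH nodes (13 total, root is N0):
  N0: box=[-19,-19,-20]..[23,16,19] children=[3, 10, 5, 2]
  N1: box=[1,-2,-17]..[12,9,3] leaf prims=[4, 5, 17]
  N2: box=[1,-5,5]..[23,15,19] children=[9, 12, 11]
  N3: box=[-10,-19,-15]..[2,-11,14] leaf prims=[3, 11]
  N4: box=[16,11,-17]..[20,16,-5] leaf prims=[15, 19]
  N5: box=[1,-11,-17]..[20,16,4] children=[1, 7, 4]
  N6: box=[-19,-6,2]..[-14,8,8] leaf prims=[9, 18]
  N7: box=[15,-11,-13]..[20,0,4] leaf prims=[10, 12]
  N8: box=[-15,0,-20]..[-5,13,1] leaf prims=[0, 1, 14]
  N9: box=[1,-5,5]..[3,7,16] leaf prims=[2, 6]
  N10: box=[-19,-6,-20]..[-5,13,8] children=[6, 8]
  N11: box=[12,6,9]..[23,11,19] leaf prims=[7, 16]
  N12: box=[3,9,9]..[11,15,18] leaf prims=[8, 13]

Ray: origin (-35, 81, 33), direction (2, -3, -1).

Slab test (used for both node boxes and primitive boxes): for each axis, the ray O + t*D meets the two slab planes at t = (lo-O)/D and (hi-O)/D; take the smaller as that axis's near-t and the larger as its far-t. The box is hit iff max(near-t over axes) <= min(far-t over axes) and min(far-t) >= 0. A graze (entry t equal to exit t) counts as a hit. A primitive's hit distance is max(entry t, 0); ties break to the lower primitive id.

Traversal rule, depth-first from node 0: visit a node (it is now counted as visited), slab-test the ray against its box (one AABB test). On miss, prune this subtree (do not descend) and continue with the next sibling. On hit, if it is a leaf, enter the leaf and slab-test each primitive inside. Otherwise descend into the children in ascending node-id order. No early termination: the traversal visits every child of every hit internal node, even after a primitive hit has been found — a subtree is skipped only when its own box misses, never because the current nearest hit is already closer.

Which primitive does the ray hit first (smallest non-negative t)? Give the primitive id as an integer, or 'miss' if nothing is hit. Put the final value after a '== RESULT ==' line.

Trace the traversal:
N0 x:[8,29] y:[65/3,100/3] z:[14,53] -> hit [65/3,29], descend [2, 3, 5, 10]
  N2 x:[18,29] y:[22,86/3] z:[14,28] -> hit [22,28], descend [9, 11, 12]
    N9 x:[18,19] y:[74/3,86/3] z:[17,28] -> miss, prune
    N11 x:[47/2,29] y:[70/3,25] z:[14,24] -> hit [47/2,24] leaf, test {P7(miss), P16@t=24}
    N12 x:[19,23] y:[22,24] z:[15,24] -> hit [22,23] leaf, test {P8(miss), P13@t=22}
  N3 x:[25/2,37/2] y:[92/3,100/3] z:[19,48] -> miss, prune
  N5 x:[18,55/2] y:[65/3,92/3] z:[29,50] -> miss, prune
  N10 x:[8,15] y:[68/3,29] z:[25,53] -> miss, prune

order=[0, 2, 9, 11, 12, 3, 5, 10]  |boxes|=8  |leaves|=2  hit=P13

== RESULT ==
13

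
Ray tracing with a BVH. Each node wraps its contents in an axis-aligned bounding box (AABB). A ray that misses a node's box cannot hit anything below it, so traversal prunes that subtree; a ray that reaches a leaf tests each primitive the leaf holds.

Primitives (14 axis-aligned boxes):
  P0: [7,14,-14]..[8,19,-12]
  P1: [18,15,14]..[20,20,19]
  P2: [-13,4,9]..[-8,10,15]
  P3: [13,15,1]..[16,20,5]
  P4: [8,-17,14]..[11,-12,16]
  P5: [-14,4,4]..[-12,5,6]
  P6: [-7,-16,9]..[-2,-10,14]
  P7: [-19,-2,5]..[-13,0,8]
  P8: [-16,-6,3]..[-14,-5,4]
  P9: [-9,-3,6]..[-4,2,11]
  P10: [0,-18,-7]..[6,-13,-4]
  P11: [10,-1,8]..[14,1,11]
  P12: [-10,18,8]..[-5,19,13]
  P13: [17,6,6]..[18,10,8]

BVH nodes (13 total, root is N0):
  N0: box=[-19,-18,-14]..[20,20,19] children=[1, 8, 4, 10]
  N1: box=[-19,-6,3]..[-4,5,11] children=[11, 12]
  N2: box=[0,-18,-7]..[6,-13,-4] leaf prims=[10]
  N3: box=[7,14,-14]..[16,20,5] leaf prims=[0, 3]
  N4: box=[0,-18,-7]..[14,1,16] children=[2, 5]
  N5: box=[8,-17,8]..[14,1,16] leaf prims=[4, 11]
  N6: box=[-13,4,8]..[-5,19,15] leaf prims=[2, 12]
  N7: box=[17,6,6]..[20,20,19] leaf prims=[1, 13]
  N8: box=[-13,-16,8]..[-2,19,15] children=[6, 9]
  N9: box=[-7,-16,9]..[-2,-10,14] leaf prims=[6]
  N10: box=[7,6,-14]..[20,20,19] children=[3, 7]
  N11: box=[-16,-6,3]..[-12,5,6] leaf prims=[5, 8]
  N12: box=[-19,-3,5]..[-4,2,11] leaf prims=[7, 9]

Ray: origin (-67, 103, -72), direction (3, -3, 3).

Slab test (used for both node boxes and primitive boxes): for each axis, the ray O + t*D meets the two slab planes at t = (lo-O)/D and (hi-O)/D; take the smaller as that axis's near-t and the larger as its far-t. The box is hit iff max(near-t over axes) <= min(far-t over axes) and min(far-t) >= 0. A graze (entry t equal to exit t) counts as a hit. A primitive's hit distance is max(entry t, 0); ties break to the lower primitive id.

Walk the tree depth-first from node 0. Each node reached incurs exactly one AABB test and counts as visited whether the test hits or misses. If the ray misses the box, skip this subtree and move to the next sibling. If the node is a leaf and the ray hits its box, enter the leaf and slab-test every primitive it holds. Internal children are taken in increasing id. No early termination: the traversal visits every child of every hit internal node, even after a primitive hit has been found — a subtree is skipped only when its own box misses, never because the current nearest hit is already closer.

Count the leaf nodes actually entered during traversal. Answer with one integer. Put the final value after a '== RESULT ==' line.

Walk:
N0 x:[16,29] y:[83/3,121/3] z:[58/3,91/3] -> hit [83/3,29], descend [1, 4, 8, 10]
  N1 x:[16,21] y:[98/3,109/3] z:[25,83/3] -> miss, prune
  N4 x:[67/3,27] y:[34,121/3] z:[65/3,88/3] -> miss, prune
  N8 x:[18,65/3] y:[28,119/3] z:[80/3,29] -> miss, prune
  N10 x:[74/3,29] y:[83/3,97/3] z:[58/3,91/3] -> hit [83/3,29], descend [3, 7]
    N3 x:[74/3,83/3] y:[83/3,89/3] z:[58/3,77/3] -> miss, prune
    N7 x:[28,29] y:[83/3,97/3] z:[26,91/3] -> hit [28,29] leaf, test {P1@t=86/3, P13(miss)}

Summary -> nodes [0, 1, 4, 8, 10, 3, 7]; box-tests=7; leaf-entries=1; first=P1

== RESULT ==
1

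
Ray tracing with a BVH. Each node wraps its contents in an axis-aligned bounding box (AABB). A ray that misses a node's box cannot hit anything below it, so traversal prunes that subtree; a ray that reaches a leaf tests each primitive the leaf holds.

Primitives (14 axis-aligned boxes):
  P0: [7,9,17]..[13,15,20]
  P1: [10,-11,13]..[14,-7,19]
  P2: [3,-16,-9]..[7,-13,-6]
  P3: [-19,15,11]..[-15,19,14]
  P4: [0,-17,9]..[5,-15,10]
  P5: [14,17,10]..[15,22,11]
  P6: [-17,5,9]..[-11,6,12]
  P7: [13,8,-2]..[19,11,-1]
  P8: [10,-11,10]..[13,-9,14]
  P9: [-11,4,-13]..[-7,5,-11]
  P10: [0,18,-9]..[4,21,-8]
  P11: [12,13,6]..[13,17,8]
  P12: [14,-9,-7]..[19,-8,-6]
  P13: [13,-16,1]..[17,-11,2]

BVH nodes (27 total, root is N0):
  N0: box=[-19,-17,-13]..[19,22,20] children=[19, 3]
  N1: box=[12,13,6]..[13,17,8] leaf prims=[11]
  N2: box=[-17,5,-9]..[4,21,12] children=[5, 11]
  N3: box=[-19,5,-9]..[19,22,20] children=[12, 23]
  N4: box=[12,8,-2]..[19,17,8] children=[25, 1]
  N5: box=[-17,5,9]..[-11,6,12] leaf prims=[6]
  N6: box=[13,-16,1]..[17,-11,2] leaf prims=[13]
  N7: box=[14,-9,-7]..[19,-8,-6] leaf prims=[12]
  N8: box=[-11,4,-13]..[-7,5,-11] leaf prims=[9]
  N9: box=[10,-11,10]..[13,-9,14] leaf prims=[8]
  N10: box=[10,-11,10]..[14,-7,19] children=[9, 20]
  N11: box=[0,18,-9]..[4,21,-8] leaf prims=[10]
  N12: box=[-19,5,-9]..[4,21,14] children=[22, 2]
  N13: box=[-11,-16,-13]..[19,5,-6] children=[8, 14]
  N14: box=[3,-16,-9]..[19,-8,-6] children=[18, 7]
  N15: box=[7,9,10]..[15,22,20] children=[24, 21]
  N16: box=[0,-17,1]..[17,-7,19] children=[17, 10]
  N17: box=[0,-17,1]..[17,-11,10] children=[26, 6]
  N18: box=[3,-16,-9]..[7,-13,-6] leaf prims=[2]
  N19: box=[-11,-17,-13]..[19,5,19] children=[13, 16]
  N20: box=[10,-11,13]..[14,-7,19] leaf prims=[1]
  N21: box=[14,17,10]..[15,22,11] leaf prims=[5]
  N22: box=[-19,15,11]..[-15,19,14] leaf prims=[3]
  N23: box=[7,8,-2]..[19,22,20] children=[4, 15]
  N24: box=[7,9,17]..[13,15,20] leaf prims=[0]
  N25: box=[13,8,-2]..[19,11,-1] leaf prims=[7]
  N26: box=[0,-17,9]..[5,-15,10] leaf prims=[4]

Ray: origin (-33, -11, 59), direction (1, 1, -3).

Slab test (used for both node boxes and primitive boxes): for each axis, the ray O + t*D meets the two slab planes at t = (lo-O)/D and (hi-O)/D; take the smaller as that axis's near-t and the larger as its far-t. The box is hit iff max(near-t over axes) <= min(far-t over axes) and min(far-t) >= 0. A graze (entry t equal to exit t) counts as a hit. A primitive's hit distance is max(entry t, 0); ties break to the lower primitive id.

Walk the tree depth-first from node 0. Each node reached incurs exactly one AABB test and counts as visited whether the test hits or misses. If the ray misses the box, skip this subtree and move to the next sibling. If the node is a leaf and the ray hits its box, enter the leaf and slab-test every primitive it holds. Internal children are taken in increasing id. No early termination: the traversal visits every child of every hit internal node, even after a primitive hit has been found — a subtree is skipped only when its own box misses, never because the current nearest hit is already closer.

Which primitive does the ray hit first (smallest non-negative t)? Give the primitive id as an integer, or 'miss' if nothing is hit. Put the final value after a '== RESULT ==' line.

Traverse from the root:
N0 x:[14,52] y:[-6,33] z:[13,24] -> hit [14,24], descend [3, 19]
  N3 x:[14,52] y:[16,33] z:[13,68/3] -> hit [16,68/3], descend [12, 23]
    N12 x:[14,37] y:[16,32] z:[15,68/3] -> hit [16,68/3], descend [2, 22]
      N2 x:[16,37] y:[16,32] z:[47/3,68/3] -> hit [16,68/3], descend [5, 11]
        N5 x:[16,22] y:[16,17] z:[47/3,50/3] -> hit [16,50/3] leaf, test {P6@t=16}
        N11 x:[33,37] y:[29,32] z:[67/3,68/3] -> miss, prune
      N22 x:[14,18] y:[26,30] z:[15,16] -> miss, prune
    N23 x:[40,52] y:[19,33] z:[13,61/3] -> miss, prune
  N19 x:[22,52] y:[-6,16] z:[40/3,24] -> miss, prune

Summary -> nodes [0, 3, 12, 2, 5, 11, 22, 23, 19]; box-tests=9; leaf-entries=1; first=P6

== RESULT ==
6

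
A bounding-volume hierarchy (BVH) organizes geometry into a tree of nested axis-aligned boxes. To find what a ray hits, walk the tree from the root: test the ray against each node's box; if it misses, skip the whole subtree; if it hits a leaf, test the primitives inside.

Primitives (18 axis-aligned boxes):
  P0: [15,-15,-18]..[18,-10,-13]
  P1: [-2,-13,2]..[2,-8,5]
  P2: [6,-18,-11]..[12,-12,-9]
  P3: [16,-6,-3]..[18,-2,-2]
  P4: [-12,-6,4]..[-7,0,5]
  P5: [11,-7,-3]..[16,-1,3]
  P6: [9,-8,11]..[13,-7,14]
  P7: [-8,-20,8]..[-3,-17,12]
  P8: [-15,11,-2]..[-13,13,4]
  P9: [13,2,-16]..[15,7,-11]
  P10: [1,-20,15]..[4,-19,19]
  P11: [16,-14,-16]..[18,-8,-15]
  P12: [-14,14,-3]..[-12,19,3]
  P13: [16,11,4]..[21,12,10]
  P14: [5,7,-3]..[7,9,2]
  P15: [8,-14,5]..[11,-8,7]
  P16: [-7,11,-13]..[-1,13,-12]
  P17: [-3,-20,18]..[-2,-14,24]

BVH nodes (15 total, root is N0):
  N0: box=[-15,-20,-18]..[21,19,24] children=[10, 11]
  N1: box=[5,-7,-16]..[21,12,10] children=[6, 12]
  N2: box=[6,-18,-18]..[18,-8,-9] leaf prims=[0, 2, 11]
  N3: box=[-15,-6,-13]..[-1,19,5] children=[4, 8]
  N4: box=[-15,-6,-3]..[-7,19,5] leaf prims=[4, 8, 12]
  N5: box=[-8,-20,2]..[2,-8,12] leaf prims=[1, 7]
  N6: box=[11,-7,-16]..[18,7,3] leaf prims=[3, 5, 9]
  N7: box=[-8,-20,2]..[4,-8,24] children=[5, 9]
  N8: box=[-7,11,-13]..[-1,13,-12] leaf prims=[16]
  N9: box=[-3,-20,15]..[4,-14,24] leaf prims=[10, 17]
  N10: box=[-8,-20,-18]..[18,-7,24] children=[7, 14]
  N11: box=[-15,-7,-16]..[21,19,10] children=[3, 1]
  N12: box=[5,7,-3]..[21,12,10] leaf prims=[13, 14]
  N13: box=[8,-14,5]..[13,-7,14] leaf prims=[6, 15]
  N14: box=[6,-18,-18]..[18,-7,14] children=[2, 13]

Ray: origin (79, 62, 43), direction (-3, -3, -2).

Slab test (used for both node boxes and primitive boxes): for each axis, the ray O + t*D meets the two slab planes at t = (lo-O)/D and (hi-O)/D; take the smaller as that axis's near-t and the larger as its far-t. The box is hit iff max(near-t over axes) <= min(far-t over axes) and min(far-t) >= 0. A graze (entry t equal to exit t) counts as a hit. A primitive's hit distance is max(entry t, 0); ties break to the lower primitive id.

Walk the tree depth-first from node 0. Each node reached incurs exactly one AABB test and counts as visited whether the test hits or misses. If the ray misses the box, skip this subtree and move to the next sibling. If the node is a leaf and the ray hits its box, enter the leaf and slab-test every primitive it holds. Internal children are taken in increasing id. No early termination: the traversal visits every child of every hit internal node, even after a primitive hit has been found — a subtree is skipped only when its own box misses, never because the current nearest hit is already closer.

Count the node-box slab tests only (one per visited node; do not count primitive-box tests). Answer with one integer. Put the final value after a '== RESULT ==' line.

Walk:
N0 x:[58/3,94/3] y:[43/3,82/3] z:[19/2,61/2] -> hit [58/3,82/3], descend [10, 11]
  N10 x:[61/3,29] y:[23,82/3] z:[19/2,61/2] -> hit [23,82/3], descend [7, 14]
    N7 x:[25,29] y:[70/3,82/3] z:[19/2,41/2] -> miss, prune
    N14 x:[61/3,73/3] y:[23,80/3] z:[29/2,61/2] -> hit [23,73/3], descend [2, 13]
      N2 x:[61/3,73/3] y:[70/3,80/3] z:[26,61/2] -> miss, prune
      N13 x:[22,71/3] y:[23,76/3] z:[29/2,19] -> miss, prune
  N11 x:[58/3,94/3] y:[43/3,23] z:[33/2,59/2] -> hit [58/3,23], descend [1, 3]
    N1 x:[58/3,74/3] y:[50/3,23] z:[33/2,59/2] -> hit [58/3,23], descend [6, 12]
      N6 x:[61/3,68/3] y:[55/3,23] z:[20,59/2] -> hit [61/3,68/3] leaf, test {P3(miss), P5@t=21, P9(miss)}
      N12 x:[58/3,74/3] y:[50/3,55/3] z:[33/2,23] -> miss, prune
    N3 x:[80/3,94/3] y:[43/3,68/3] z:[19,28] -> miss, prune

Visited [0, 10, 7, 14, 2, 13, 11, 1, 6, 12, 3]. Tests: 11 box, 1 leaf. Nearest: P5.

== RESULT ==
11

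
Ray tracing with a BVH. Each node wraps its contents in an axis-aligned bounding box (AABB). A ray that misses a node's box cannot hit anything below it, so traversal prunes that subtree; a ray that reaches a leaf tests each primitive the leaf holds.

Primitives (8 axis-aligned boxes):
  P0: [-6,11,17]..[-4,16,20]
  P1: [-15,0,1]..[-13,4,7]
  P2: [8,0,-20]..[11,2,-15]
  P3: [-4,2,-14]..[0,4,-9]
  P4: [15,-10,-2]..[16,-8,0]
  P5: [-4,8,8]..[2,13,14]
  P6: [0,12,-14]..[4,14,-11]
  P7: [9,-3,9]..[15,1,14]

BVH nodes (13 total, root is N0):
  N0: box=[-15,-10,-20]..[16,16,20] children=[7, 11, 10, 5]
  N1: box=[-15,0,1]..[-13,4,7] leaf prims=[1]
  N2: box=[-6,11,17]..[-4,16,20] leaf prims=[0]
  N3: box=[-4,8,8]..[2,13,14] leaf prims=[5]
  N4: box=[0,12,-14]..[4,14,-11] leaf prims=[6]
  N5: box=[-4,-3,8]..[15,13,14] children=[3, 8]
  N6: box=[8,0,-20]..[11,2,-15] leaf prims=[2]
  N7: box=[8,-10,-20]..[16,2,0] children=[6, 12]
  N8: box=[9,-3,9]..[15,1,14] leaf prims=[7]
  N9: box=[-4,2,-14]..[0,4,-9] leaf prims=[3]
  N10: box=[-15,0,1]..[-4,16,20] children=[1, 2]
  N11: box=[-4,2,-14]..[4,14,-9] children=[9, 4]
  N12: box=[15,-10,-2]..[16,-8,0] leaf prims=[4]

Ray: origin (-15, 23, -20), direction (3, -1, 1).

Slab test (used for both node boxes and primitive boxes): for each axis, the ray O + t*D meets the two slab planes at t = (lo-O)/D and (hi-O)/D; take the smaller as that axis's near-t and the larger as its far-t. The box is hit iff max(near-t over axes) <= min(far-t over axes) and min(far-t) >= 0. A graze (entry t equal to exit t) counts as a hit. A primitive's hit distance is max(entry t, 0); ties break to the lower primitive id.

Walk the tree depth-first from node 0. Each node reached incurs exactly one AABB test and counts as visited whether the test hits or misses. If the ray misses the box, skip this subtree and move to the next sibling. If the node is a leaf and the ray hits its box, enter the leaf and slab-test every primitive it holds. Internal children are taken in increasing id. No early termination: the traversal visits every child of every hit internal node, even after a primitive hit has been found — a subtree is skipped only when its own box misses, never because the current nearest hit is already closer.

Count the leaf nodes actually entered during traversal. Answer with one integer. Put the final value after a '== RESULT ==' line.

Trace the traversal:
N0 x:[0,31/3] y:[7,33] z:[0,40] -> hit [7,31/3], descend [5, 7, 10, 11]
  N5 x:[11/3,10] y:[10,26] z:[28,34] -> miss, prune
  N7 x:[23/3,31/3] y:[21,33] z:[0,20] -> miss, prune
  N10 x:[0,11/3] y:[7,23] z:[21,40] -> miss, prune
  N11 x:[11/3,19/3] y:[9,21] z:[6,11] -> miss, prune

Summary -> nodes [0, 5, 7, 10, 11]; box-tests=5; leaf-entries=0; first=miss

== RESULT ==
0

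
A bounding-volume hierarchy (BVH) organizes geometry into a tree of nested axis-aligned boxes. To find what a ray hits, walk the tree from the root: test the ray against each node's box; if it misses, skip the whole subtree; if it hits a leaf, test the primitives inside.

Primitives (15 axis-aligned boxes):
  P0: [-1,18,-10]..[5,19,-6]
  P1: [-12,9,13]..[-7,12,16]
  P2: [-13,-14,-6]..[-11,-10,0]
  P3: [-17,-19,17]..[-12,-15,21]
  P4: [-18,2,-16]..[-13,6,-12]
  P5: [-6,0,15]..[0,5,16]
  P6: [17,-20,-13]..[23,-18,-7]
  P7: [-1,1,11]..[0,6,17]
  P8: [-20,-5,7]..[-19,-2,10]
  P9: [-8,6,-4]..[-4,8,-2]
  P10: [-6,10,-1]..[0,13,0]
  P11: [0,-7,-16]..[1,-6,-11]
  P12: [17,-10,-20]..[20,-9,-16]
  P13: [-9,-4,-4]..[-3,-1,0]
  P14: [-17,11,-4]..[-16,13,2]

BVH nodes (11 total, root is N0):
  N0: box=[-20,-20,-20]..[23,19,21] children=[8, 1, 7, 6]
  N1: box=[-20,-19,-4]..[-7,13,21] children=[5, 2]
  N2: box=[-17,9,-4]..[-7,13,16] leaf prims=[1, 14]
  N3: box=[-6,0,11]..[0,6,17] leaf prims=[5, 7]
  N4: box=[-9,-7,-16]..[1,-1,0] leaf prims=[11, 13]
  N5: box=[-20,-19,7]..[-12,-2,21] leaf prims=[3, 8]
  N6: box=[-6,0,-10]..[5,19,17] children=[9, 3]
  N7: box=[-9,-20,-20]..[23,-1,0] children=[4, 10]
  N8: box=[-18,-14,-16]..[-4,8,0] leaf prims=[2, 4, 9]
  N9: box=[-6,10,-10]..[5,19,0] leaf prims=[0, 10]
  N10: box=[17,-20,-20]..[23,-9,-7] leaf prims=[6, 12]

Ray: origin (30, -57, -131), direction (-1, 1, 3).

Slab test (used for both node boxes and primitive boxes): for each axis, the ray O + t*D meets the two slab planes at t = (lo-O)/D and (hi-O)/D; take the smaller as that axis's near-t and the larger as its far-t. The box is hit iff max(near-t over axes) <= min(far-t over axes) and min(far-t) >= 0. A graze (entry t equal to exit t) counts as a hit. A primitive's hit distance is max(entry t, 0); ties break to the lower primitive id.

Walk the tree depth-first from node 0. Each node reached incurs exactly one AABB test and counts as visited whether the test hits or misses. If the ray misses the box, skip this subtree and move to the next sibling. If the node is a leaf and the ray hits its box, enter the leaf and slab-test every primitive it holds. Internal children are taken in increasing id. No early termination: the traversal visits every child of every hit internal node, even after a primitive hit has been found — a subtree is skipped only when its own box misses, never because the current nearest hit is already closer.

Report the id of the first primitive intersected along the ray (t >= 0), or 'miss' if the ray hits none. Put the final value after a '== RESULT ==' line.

Traverse from the root:
N0 x:[7,50] y:[37,76] z:[37,152/3] -> hit [37,50], descend [1, 6, 7, 8]
  N1 x:[37,50] y:[38,70] z:[127/3,152/3] -> hit [127/3,50], descend [2, 5]
    N2 x:[37,47] y:[66,70] z:[127/3,49] -> miss, prune
    N5 x:[42,50] y:[38,55] z:[46,152/3] -> hit [46,50] leaf, test {P3(miss), P8(miss)}
  N6 x:[25,36] y:[57,76] z:[121/3,148/3] -> miss, prune
  N7 x:[7,39] y:[37,56] z:[37,131/3] -> hit [37,39], descend [4, 10]
    N4 x:[29,39] y:[50,56] z:[115/3,131/3] -> miss, prune
    N10 x:[7,13] y:[37,48] z:[37,124/3] -> miss, prune
  N8 x:[34,48] y:[43,65] z:[115/3,131/3] -> hit [43,131/3] leaf, test {P2@t=43, P4(miss), P9(miss)}

9 AABB tests over nodes [0, 1, 2, 5, 6, 7, 4, 10, 8]; 2 leaves entered; closest P2.

== RESULT ==
2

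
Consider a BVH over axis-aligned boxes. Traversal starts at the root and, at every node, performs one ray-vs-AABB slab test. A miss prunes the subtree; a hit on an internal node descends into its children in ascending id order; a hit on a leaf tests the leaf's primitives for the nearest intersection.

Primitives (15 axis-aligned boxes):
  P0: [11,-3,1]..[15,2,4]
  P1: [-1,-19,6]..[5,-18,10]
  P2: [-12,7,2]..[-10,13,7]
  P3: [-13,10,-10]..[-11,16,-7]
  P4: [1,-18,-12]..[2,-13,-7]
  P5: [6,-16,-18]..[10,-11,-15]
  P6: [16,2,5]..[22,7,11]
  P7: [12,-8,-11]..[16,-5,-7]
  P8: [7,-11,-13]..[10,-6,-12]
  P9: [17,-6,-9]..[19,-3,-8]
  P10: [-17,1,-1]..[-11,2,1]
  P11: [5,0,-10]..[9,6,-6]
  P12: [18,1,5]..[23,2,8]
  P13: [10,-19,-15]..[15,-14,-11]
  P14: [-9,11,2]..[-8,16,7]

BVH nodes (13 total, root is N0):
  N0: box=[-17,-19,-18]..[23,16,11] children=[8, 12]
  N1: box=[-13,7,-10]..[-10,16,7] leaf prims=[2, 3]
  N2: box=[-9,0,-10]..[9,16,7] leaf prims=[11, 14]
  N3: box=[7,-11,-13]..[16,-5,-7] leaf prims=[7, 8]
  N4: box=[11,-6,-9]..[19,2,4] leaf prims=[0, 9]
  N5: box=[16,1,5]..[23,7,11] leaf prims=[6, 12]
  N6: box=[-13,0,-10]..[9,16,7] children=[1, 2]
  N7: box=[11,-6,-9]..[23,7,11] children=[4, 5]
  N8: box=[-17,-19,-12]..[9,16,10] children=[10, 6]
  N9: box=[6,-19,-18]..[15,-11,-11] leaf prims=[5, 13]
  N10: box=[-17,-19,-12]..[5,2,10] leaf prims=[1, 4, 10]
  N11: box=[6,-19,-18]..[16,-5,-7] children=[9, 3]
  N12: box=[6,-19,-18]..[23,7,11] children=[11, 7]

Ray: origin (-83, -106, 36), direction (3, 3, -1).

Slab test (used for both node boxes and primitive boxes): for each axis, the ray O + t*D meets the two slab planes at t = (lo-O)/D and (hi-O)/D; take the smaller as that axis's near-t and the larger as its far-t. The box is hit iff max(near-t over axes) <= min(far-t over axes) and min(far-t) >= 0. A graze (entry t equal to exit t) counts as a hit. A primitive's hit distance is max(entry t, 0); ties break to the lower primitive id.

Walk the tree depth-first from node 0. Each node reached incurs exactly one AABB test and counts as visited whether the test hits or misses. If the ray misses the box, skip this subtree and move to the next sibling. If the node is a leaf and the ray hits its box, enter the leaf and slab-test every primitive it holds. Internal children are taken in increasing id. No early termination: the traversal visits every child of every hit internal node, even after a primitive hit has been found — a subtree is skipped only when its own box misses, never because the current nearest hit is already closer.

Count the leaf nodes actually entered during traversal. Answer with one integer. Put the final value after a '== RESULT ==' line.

Traverse from the root:
N0 x:[22,106/3] y:[29,122/3] z:[25,54] -> hit [29,106/3], descend [8, 12]
  N8 x:[22,92/3] y:[29,122/3] z:[26,48] -> hit [29,92/3], descend [6, 10]
    N6 x:[70/3,92/3] y:[106/3,122/3] z:[29,46] -> miss, prune
    N10 x:[22,88/3] y:[29,36] z:[26,48] -> hit [29,88/3] leaf, test {P1@t=29, P4(miss), P10(miss)}
  N12 x:[89/3,106/3] y:[29,113/3] z:[25,54] -> hit [89/3,106/3], descend [7, 11]
    N7 x:[94/3,106/3] y:[100/3,113/3] z:[25,45] -> hit [100/3,106/3], descend [4, 5]
      N4 x:[94/3,34] y:[100/3,36] z:[32,45] -> hit [100/3,34] leaf, test {P0(miss), P9(miss)}
      N5 x:[33,106/3] y:[107/3,113/3] z:[25,31] -> miss, prune
    N11 x:[89/3,33] y:[29,101/3] z:[43,54] -> miss, prune

Summary -> nodes [0, 8, 6, 10, 12, 7, 4, 5, 11]; box-tests=9; leaf-entries=2; first=P1

== RESULT ==
2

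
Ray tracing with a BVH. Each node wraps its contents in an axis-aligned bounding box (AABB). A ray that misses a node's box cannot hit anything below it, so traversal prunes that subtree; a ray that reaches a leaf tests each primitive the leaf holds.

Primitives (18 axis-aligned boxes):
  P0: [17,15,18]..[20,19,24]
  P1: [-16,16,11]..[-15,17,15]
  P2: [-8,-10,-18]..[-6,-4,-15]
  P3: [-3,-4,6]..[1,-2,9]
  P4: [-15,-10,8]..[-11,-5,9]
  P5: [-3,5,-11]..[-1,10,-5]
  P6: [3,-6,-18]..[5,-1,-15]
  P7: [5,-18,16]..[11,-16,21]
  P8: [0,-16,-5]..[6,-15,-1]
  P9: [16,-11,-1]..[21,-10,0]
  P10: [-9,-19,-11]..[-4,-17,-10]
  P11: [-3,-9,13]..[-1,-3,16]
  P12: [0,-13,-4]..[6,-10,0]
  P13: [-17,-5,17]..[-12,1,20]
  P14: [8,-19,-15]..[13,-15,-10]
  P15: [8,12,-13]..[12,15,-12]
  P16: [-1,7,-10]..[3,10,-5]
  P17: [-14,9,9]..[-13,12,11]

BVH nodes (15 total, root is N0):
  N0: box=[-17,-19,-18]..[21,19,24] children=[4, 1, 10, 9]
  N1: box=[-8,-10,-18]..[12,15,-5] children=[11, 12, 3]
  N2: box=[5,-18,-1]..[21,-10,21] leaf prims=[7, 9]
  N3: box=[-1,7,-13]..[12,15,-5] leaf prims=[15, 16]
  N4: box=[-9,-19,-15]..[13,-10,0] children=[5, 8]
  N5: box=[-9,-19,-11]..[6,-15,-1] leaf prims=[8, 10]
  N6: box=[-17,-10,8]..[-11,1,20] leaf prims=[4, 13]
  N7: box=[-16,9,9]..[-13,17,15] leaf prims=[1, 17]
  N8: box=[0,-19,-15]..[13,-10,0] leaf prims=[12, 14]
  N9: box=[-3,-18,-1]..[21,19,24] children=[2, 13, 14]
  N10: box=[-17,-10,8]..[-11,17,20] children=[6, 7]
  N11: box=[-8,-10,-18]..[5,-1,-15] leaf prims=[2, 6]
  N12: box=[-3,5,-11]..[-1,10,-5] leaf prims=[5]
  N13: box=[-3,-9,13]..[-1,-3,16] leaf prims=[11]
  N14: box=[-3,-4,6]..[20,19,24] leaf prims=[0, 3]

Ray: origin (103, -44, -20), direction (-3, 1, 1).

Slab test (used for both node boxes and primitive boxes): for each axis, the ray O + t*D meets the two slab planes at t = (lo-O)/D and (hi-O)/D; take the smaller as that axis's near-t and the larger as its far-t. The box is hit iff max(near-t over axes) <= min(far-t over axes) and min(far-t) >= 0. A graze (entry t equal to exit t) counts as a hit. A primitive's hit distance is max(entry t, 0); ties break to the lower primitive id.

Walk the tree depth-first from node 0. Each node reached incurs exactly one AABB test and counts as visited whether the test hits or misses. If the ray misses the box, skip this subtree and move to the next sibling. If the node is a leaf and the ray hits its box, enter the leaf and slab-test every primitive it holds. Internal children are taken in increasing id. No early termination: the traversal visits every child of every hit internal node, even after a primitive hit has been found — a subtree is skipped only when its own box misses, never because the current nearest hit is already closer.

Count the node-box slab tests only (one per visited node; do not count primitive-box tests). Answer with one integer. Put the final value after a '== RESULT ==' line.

Traverse from the root:
N0 x:[82/3,40] y:[25,63] z:[2,44] -> hit [82/3,40], descend [1, 4, 9, 10]
  N1 x:[91/3,37] y:[34,59] z:[2,15] -> miss, prune
  N4 x:[30,112/3] y:[25,34] z:[5,20] -> miss, prune
  N9 x:[82/3,106/3] y:[26,63] z:[19,44] -> hit [82/3,106/3], descend [2, 13, 14]
    N2 x:[82/3,98/3] y:[26,34] z:[19,41] -> hit [82/3,98/3] leaf, test {P7(miss), P9(miss)}
    N13 x:[104/3,106/3] y:[35,41] z:[33,36] -> hit [35,106/3] leaf, test {P11@t=35}
    N14 x:[83/3,106/3] y:[40,63] z:[26,44] -> miss, prune
  N10 x:[38,40] y:[34,61] z:[28,40] -> hit [38,40], descend [6, 7]
    N6 x:[38,40] y:[34,45] z:[28,40] -> hit [38,40] leaf, test {P4(miss), P13@t=39}
    N7 x:[116/3,119/3] y:[53,61] z:[29,35] -> miss, prune

Summary -> nodes [0, 1, 4, 9, 2, 13, 14, 10, 6, 7]; box-tests=10; leaf-entries=3; first=P11

== RESULT ==
10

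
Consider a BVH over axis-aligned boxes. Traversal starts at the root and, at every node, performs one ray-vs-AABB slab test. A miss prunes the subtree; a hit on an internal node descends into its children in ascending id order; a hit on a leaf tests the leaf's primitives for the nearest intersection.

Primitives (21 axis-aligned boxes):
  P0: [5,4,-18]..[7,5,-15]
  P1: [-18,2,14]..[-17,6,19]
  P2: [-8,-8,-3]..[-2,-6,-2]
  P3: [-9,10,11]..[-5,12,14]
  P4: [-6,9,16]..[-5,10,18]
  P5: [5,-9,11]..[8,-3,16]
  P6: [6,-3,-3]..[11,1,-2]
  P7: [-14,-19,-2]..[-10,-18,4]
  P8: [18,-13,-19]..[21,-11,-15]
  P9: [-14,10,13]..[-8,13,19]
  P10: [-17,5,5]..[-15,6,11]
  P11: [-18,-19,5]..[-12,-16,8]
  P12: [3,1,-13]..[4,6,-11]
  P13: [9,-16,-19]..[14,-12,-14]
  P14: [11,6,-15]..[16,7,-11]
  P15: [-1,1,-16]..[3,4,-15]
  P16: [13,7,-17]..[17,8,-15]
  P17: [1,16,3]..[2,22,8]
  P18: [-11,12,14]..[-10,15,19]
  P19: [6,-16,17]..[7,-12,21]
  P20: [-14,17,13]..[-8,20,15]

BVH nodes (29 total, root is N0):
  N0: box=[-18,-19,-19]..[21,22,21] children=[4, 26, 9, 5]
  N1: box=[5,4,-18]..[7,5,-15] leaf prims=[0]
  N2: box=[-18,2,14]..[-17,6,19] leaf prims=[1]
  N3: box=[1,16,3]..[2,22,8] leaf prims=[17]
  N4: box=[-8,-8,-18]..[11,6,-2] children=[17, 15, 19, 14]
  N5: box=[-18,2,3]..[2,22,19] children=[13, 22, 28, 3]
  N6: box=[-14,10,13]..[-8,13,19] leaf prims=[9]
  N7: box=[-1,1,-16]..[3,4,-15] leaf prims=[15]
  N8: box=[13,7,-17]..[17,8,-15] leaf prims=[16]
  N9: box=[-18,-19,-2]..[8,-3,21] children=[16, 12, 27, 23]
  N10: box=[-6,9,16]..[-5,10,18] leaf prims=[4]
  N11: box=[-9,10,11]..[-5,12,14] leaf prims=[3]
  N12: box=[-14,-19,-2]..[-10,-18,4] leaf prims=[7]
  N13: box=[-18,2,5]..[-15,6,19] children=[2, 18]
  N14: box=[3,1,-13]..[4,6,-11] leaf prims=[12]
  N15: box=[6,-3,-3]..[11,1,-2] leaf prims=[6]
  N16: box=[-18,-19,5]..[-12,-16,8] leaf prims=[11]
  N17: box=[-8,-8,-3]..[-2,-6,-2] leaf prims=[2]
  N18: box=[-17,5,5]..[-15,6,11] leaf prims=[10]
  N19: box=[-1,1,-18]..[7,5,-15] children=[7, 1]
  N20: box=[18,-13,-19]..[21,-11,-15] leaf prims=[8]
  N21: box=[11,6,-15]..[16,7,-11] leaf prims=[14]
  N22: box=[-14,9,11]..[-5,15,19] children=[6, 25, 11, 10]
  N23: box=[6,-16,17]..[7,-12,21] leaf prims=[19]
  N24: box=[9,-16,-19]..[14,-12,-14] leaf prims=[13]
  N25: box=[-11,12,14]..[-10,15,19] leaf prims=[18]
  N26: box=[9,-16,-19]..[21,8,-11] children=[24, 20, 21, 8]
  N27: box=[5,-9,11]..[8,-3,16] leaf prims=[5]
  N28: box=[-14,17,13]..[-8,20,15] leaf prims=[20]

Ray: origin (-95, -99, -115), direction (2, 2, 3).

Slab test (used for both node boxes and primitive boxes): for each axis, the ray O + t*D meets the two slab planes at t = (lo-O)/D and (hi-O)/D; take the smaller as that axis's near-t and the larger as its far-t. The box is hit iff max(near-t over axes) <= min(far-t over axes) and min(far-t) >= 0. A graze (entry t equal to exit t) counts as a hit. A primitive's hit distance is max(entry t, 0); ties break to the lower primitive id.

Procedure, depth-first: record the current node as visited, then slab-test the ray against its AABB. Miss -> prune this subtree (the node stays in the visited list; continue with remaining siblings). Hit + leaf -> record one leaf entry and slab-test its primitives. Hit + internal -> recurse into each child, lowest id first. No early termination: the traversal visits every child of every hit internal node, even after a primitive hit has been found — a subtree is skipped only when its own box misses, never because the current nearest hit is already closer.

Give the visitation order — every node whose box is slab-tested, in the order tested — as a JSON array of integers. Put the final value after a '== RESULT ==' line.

Traverse from the root:
N0 x:[77/2,58] y:[40,121/2] z:[32,136/3] -> hit [40,136/3], descend [4, 5, 9, 26]
  N4 x:[87/2,53] y:[91/2,105/2] z:[97/3,113/3] -> miss, prune
  N5 x:[77/2,97/2] y:[101/2,121/2] z:[118/3,134/3] -> miss, prune
  N9 x:[77/2,103/2] y:[40,48] z:[113/3,136/3] -> hit [40,136/3], descend [12, 16, 23, 27]
    N12 x:[81/2,85/2] y:[40,81/2] z:[113/3,119/3] -> miss, prune
    N16 x:[77/2,83/2] y:[40,83/2] z:[40,41] -> hit [40,41] leaf, test {P11@t=40}
    N23 x:[101/2,51] y:[83/2,87/2] z:[44,136/3] -> miss, prune
    N27 x:[50,103/2] y:[45,48] z:[42,131/3] -> miss, prune
  N26 x:[52,58] y:[83/2,107/2] z:[32,104/3] -> miss, prune

9 AABB tests over nodes [0, 4, 5, 9, 12, 16, 23, 27, 26]; 1 leaf entered; closest P11.

== RESULT ==
[0, 4, 5, 9, 12, 16, 23, 27, 26]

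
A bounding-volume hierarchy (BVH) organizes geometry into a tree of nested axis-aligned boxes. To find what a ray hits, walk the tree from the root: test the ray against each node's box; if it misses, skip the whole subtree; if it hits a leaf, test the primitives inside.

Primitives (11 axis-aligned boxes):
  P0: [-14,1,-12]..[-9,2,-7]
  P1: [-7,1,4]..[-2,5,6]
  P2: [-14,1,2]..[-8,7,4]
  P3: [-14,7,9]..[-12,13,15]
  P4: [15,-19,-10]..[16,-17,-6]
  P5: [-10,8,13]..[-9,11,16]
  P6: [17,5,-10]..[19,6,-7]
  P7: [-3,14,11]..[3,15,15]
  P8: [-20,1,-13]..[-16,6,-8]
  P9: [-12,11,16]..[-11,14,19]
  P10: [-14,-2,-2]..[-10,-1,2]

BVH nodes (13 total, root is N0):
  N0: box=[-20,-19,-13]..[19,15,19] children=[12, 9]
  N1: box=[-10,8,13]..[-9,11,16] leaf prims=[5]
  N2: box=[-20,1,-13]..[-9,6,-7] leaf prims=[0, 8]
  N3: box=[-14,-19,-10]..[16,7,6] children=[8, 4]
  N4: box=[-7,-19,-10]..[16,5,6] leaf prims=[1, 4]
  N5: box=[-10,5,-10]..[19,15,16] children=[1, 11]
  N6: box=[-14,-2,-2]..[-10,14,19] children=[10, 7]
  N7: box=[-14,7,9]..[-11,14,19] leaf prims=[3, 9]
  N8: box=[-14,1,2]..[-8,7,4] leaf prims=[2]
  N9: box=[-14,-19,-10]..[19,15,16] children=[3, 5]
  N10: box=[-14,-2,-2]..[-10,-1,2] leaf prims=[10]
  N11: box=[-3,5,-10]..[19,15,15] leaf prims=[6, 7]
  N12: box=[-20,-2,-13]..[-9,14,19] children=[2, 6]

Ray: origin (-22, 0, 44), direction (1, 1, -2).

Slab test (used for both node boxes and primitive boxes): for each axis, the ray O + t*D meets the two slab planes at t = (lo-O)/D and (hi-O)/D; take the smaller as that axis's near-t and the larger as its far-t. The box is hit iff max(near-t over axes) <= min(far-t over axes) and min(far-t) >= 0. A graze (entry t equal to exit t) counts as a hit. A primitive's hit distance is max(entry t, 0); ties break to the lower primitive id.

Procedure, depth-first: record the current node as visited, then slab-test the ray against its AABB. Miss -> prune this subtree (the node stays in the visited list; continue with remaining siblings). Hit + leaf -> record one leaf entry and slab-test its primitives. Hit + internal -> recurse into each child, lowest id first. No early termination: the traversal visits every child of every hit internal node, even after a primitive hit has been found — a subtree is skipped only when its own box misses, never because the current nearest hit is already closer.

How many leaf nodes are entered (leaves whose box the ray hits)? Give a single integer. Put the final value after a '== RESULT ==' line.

Trace the traversal:
N0 x:[2,41] y:[-19,15] z:[25/2,57/2] -> hit [25/2,15], descend [9, 12]
  N9 x:[8,41] y:[-19,15] z:[14,27] -> hit [14,15], descend [3, 5]
    N3 x:[8,38] y:[-19,7] z:[19,27] -> miss, prune
    N5 x:[12,41] y:[5,15] z:[14,27] -> hit [14,15], descend [1, 11]
      N1 x:[12,13] y:[8,11] z:[14,31/2] -> miss, prune
      N11 x:[19,41] y:[5,15] z:[29/2,27] -> miss, prune
  N12 x:[2,13] y:[-2,14] z:[25/2,57/2] -> hit [25/2,13], descend [2, 6]
    N2 x:[2,13] y:[1,6] z:[51/2,57/2] -> miss, prune
    N6 x:[8,12] y:[-2,14] z:[25/2,23] -> miss, prune

9 AABB tests over nodes [0, 9, 3, 5, 1, 11, 12, 2, 6]; 0 leaves entered; closest miss.

== RESULT ==
0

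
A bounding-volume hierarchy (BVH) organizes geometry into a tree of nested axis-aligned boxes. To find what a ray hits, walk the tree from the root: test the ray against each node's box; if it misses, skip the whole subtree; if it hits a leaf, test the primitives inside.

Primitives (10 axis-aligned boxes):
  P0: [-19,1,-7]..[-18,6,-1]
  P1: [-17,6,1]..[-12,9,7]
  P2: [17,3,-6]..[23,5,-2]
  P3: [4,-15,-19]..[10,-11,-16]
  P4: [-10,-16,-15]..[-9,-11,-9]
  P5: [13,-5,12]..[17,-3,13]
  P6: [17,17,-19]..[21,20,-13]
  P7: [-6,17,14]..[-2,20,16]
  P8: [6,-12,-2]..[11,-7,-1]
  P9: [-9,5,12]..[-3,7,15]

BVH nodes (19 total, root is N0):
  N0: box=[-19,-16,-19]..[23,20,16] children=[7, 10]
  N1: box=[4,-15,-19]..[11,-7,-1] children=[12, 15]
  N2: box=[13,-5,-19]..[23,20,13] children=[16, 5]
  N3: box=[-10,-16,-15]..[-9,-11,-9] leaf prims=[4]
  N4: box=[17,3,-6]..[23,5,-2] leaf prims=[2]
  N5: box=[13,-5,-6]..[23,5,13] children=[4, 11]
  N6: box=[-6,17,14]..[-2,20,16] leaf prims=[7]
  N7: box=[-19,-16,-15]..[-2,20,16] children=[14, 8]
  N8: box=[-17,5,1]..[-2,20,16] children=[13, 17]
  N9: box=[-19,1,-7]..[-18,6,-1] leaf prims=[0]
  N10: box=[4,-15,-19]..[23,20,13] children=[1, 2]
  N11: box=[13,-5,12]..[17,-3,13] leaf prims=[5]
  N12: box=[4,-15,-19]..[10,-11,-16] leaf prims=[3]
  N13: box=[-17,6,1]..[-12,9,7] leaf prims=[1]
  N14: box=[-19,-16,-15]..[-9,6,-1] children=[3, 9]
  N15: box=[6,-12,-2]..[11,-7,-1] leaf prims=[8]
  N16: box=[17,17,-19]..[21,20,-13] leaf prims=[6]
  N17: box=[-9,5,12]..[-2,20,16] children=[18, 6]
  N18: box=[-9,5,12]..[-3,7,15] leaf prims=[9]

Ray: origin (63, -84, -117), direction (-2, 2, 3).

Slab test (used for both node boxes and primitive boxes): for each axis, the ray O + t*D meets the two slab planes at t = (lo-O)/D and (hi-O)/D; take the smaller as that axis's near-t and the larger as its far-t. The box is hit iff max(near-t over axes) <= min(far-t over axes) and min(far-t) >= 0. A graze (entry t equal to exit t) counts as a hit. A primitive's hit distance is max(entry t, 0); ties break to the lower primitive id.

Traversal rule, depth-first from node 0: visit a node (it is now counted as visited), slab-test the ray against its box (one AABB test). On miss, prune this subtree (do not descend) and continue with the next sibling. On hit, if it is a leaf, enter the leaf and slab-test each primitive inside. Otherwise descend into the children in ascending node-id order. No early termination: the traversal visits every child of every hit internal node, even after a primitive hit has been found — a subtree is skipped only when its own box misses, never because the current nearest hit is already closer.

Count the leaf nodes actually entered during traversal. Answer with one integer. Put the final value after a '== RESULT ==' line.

Walk:
N0 x:[20,41] y:[34,52] z:[98/3,133/3] -> hit [34,41], descend [7, 10]
  N7 x:[65/2,41] y:[34,52] z:[34,133/3] -> hit [34,41], descend [8, 14]
    N8 x:[65/2,40] y:[89/2,52] z:[118/3,133/3] -> miss, prune
    N14 x:[36,41] y:[34,45] z:[34,116/3] -> hit [36,116/3], descend [3, 9]
      N3 x:[36,73/2] y:[34,73/2] z:[34,36] -> hit [36,36] leaf, test {P4@t=36}
      N9 x:[81/2,41] y:[85/2,45] z:[110/3,116/3] -> miss, prune
  N10 x:[20,59/2] y:[69/2,52] z:[98/3,130/3] -> miss, prune

Summary -> nodes [0, 7, 8, 14, 3, 9, 10]; box-tests=7; leaf-entries=1; first=P4

== RESULT ==
1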